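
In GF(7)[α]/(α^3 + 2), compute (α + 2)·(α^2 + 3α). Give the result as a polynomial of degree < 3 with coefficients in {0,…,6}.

Multiply in GF(7)[α]: (α + 2)·(α^2 + 3α) = α^3 + 5α^2 + 6α.
Reduce using α^3 ≡ 5 (mod α^3 + 2).
Reduced: 5α^2 + 6α + 5.

5α^2 + 6α + 5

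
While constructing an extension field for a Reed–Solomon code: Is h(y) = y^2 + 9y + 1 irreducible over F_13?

Check each element of F_13 for a root: h(0)=1, h(1)=11, h(2)=10, h(3)=11, h(4)=1, h(5)=6, h(6)=0, h(7)=9, h(8)=7, h(9)=7, h(10)=9, h(11)=0, h(12)=6.
h(6) = 0, so (y − 6) divides h(y); h is reducible.

No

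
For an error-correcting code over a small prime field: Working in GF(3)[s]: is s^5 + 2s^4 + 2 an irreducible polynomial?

Write P(s) = s^5 + 2s^4 + 2.
Check for roots in GF(3): P(0) = 2; P(1) = 2; P(2) = 0 → root.
P(2) = 0, so (s − 2) divides P(s); P is reducible.

No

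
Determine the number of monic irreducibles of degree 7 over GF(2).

The number of monic irreducibles of degree 7 over GF(2) is (1/7)·Σ_{d∣7} μ(7/d) 2^d.
Divisors of 7: 1, 7; μ(7/d) for each: -1, 1.
Σ = − 2^1 + 2^7 = 126.
N = 126/7 = 18.

18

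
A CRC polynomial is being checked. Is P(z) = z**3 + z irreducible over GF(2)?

Check for roots in GF(2): P(0) = 0 → root; P(1) = 0 → root.
P(0) = 0, so (z) divides P(z); P is reducible.

No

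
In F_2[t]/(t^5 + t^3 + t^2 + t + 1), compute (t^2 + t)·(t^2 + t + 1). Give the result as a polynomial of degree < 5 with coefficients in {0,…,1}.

Multiply in F_2[t]: (t^2 + t)·(t^2 + t + 1) = t^4 + t.
Reduced: t^4 + t.

t^4 + t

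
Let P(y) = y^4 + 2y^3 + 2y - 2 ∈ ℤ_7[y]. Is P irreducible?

Yes

Check for roots in ℤ_7: P(0) = 5; P(1) = 3; P(2) = 6; P(3) = 6; P(4) = 5; P(5) = 1; P(6) = 2.
No roots, so no linear factors.
Degree-2 irreducible divisors: test the 21 monic irreducibles of degree 2 over GF(7).
None of them divide P (all give nonzero remainder).
No irreducible factor of degree ≤ 2 exists, so P is irreducible over GF(7).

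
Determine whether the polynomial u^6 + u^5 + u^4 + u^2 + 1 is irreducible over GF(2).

Yes

Write f(u) = u^6 + u^5 + u^4 + u^2 + 1.
Check for roots in GF(2): f(0) = 1; f(1) = 1.
No roots, so no linear factors.
Monic irreducibles of degree 2 over GF(2): u^2 + u + 1.
None of them divide f (all give nonzero remainder).
Monic irreducibles of degree 3 over GF(2): u^3 + u + 1, u^3 + u^2 + 1.
None of them divide f (all give nonzero remainder).
No irreducible factor of degree ≤ 3 exists, so f is irreducible over GF(2).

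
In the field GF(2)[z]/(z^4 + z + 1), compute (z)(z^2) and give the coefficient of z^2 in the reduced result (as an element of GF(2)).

Multiply in GF(2)[z]: (z)·(z^2) = z^3.
Reduced: z^3.

0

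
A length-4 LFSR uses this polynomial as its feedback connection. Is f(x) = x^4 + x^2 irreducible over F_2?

Check for roots in F_2: f(0) = 0 → root; f(1) = 0 → root.
f(0) = 0, so (x) divides f(x); f is reducible.

No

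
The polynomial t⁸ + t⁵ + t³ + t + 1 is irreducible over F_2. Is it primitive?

Write f(t) = t⁸ + t⁵ + t³ + t + 1.
|GF(2^8)^×| = 2^8 − 1 = 255. Prime factorization: 255 = 3·5·17.
f is primitive ⇔ t has order 255 in GF(2)[t]/(f), i.e. t^(255/q) ≠ 1 for each prime q | 255.
t^(85) mod f = t⁷ + t⁶ + t⁵ + t³ + t + 1.
t^(51) mod f = t⁴ + t + 1.
t^(15) mod f = t⁷ + t⁶ + t⁵ + 1.
None equal 1, so t has full order 255; f is primitive.

Yes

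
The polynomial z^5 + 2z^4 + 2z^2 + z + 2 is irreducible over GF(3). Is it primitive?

No

Write f(z) = z^5 + 2z^4 + 2z^2 + z + 2.
|GF(3^5)^×| = 3^5 − 1 = 242. Prime factorization: 242 = 2·11^2.
f is primitive ⇔ z has order 242 in GF(3)[z]/(f), i.e. z^(242/q) ≠ 1 for each prime q | 242.
z^(121) mod f = 1
z^(22) mod f = z^4 + 2z^3 + 2z^2 + z + 1.
Since z^(121) = 1, the order of z divides 121 < 242; not primitive.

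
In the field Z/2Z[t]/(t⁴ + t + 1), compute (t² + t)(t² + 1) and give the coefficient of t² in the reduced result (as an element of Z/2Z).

1

Multiply in Z/2Z[t]: (t² + t)·(t² + 1) = t⁴ + t³ + t² + t.
Reduce using t⁴ ≡ t + 1 (mod t⁴ + t + 1).
Reduced: t³ + t² + 1.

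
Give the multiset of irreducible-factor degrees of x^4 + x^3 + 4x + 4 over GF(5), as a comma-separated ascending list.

1, 1, 2

Write f(x) = x^4 + x^3 + 4x + 4.
Roots in GF(5): f(0) = 4; f(1) = 0 → root; f(2) = 1; f(3) = 4; f(4) = 0 → root.
Linear factors from roots: (x + 4), (x + 1).
Complete factorization: f(x) = (x + 1)·(x + 4)·(x^2 + x + 1).
Factor degrees with multiplicity: 1 + 1 + 2 = 4.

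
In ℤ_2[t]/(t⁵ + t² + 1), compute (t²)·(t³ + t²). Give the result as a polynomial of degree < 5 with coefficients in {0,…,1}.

t^4 + t^2 + 1

Multiply in ℤ_2[t]: (t²)·(t³ + t²) = t⁵ + t⁴.
Reduce using t⁵ ≡ t² + 1 (mod t⁵ + t² + 1).
Reduced: t⁴ + t² + 1.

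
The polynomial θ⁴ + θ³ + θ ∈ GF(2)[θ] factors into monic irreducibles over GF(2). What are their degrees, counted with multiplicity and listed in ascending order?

Write h(θ) = θ⁴ + θ³ + θ.
Roots in GF(2): h(0) = 0 → root; h(1) = 1.
Linear factors from roots: (θ).
Complete factorization: h(θ) = (θ)·(θ³ + θ² + 1).
Factor degrees with multiplicity: 1 + 3 = 4.

1, 3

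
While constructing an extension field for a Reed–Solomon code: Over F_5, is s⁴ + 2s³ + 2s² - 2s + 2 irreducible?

No

Write h(s) = s⁴ + 2s³ + 2s² - 2s + 2.
Check for roots in F_5: h(0) = 2; h(1) = 0 → root; h(2) = 3; h(3) = 4; h(4) = 0 → root.
h(1) = 0, so (s − 1) divides h(s); h is reducible.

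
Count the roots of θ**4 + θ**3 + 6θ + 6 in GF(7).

4

Write h(θ) = θ**4 + θ**3 + 6θ + 6.
Evaluate at each of the 7 elements of GF(7):
h(0) = 6; h(1) = 0 → root; h(2) = 0 → root; h(3) = 6; h(4) = 0 → root; h(5) = 2; h(6) = 0 → root.
Roots: {1, 2, 4, 6}.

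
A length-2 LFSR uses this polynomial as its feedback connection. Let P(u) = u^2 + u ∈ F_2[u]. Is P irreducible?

Check for roots in F_2: P(0) = 0 → root; P(1) = 0 → root.
P(0) = 0, so (u) divides P(u); P is reducible.

No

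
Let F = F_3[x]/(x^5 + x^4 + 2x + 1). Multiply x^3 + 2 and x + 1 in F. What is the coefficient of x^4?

Multiply in F_3[x]: (x^3 + 2)·(x + 1) = x^4 + x^3 + 2x + 2.
Reduced: x^4 + x^3 + 2x + 2.

1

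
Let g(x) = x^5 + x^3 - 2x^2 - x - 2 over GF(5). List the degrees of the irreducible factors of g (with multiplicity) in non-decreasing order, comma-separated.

Roots in GF(5): g(0) = 3; g(1) = 2; g(2) = 3; g(3) = 2; g(4) = 0 → root.
Linear factors from roots: (x + 1).
Complete factorization: g(x) = (x + 1)·(x^2 + x + 1)·(x^2 - 2x - 2).
Factor degrees with multiplicity: 1 + 2 + 2 = 5.

1, 2, 2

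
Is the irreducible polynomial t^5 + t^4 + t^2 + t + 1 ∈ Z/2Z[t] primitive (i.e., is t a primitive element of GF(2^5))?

Yes

Write f(t) = t^5 + t^4 + t^2 + t + 1.
|GF(2^5)^×| = 2^5 − 1 = 31. Prime factorization: 31 = 31.
f is primitive ⇔ t has order 31 in GF(2)[t]/(f), i.e. t^(31/q) ≠ 1 for each prime q | 31.
t^(1) mod f = t.
None equal 1, so t has full order 31; f is primitive.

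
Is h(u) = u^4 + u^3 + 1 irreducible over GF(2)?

Yes

Check for roots in GF(2): h(0) = 1; h(1) = 1.
No roots, so no linear factors.
Monic irreducibles of degree 2 over GF(2): u^2 + u + 1.
None of them divide h (all give nonzero remainder).
No irreducible factor of degree ≤ 2 exists, so h is irreducible over GF(2).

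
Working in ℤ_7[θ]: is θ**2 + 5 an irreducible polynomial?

No

Write g(θ) = θ**2 + 5.
Check for roots in ℤ_7: g(0) = 5; g(1) = 6; g(2) = 2; g(3) = 0 → root; g(4) = 0 → root; g(5) = 2; g(6) = 6.
g(3) = 0, so (θ − 3) divides g(θ); g is reducible.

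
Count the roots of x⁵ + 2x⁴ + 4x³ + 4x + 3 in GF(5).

0

Write g(x) = x⁵ + 2x⁴ + 4x³ + 4x + 3.
Evaluate at each of the 5 elements of GF(5):
g(0) = 3; g(1) = 4; g(2) = 2; g(3) = 3; g(4) = 1.
No element is a root.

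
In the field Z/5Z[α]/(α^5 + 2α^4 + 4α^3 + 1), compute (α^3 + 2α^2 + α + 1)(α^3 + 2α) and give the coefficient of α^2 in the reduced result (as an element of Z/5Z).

Multiply in Z/5Z[α]: (α^3 + 2α^2 + α + 1)·(α^3 + 2α) = α^6 + 2α^5 + 3α^4 + 2α^2 + 2α.
Reduce using α^5 ≡ 3α^4 + α^3 + 4 (mod α^5 + 2α^4 + 4α^3 + 1).
Reduced: 4α^4 + 2α^2 + α.

2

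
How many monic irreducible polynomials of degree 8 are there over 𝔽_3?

By the necklace-counting formula, N_3(8) = (1/8) Σ_{d|8} μ(8/d)·3^d.
Divisors of 8: 1, 2, 4, 8; μ(8/d) for each: 0, 0, -1, 1.
Σ = − 3^4 + 3^8 = 6480.
N = 6480/8 = 810.

810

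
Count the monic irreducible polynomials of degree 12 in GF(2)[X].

335

x^(2^12) − x is the product of all monic irreducibles of degree dividing 12; Möbius inversion gives N = (1/12) Σ μ(12/d)·2^d.
Divisors of 12: 1, 2, 3, 4, 6, 12; μ(12/d) for each: 0, 1, 0, -1, -1, 1.
Σ = 2^2 − 2^4 − 2^6 + 2^12 = 4020.
N = 4020/12 = 335.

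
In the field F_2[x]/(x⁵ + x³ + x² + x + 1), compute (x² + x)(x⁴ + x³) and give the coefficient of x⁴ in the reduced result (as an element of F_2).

0

Multiply in F_2[x]: (x² + x)·(x⁴ + x³) = x⁶ + x⁴.
Reduce using x⁵ ≡ x³ + x² + x + 1 (mod x⁵ + x³ + x² + x + 1).
Reduced: x³ + x² + x.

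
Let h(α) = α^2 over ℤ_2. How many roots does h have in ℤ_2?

Evaluate at each of the 2 elements of ℤ_2:
h(0) = 0 → root; h(1) = 1.
Roots: {0}.

1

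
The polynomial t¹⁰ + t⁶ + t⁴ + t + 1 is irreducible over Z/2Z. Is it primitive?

Write f(t) = t¹⁰ + t⁶ + t⁴ + t + 1.
|GF(2^10)^×| = 2^10 − 1 = 1023. Prime factorization: 1023 = 3·11·31.
f is primitive ⇔ t has order 1023 in GF(2)[t]/(f), i.e. t^(1023/q) ≠ 1 for each prime q | 1023.
t^(341) mod f = 1
t^(93) mod f = t⁹ + t⁷ + t⁵ + 1.
t^(33) mod f = t⁸ + t⁶ + t³ + t.
Since t^(341) = 1, the order of t divides 341 < 1023; not primitive.

No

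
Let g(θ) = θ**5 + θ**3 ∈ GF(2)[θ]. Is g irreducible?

No

Check for roots in GF(2): g(0) = 0 → root; g(1) = 0 → root.
g(0) = 0, so (θ) divides g(θ); g is reducible.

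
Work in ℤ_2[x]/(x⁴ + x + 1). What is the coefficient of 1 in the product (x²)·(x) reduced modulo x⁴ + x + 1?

Multiply in ℤ_2[x]: (x²)·(x) = x³.
Reduced: x³.

0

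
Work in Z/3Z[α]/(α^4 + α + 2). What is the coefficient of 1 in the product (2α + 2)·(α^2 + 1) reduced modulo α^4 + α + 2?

2

Multiply in Z/3Z[α]: (2α + 2)·(α^2 + 1) = 2α^3 + 2α^2 + 2α + 2.
Reduced: 2α^3 + 2α^2 + 2α + 2.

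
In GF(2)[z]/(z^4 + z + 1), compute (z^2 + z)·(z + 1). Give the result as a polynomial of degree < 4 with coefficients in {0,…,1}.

z^3 + z

Multiply in GF(2)[z]: (z^2 + z)·(z + 1) = z^3 + z.
Reduced: z^3 + z.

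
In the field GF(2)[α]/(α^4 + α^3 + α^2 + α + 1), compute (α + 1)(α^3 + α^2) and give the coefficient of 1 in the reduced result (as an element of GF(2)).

Multiply in GF(2)[α]: (α + 1)·(α^3 + α^2) = α^4 + α^2.
Reduce using α^4 ≡ α^3 + α^2 + α + 1 (mod α^4 + α^3 + α^2 + α + 1).
Reduced: α^3 + α + 1.

1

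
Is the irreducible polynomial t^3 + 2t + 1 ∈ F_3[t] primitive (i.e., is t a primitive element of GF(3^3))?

Yes

Write f(t) = t^3 + 2t + 1.
|GF(3^3)^×| = 3^3 − 1 = 26. Prime factorization: 26 = 2·13.
f is primitive ⇔ t has order 26 in GF(3)[t]/(f), i.e. t^(26/q) ≠ 1 for each prime q | 26.
t^(13) mod f = 2.
t^(2) mod f = t^2.
None equal 1, so t has full order 26; f is primitive.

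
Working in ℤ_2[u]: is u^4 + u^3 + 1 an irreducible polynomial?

Yes

Write P(u) = u^4 + u^3 + 1.
Check for roots in ℤ_2: P(0) = 1; P(1) = 1.
No roots, so no linear factors.
Monic irreducibles of degree 2 over GF(2): u^2 + u + 1.
None of them divide P (all give nonzero remainder).
No irreducible factor of degree ≤ 2 exists, so P is irreducible over GF(2).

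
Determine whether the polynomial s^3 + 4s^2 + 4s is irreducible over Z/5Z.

Write f(s) = s^3 + 4s^2 + 4s.
Check for roots in Z/5Z: f(0) = 0 → root; f(1) = 4; f(2) = 2; f(3) = 0 → root; f(4) = 4.
f(0) = 0, so (s) divides f(s); f is reducible.

No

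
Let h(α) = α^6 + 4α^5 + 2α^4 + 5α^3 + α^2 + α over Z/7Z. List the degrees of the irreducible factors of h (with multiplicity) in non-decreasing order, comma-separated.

1, 1, 1, 1, 2

Linear factors from roots: (α), (α + 6), (α + 3), (α + 2).
Complete factorization: h(α) = (α)·(α + 2)·(α + 3)·(α + 6)·(α^2 + 1).
Factor degrees with multiplicity: 1 + 1 + 1 + 1 + 2 = 6.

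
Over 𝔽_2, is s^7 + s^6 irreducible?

Write f(s) = s^7 + s^6.
Check for roots in 𝔽_2: f(0) = 0 → root; f(1) = 0 → root.
f(0) = 0, so (s) divides f(s); f is reducible.

No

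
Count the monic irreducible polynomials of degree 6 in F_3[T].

116

The number of monic irreducibles of degree 6 over GF(3) is (1/6)·Σ_{d∣6} μ(6/d) 3^d.
Divisors of 6: 1, 2, 3, 6; μ(6/d) for each: 1, -1, -1, 1.
Σ = 3^1 − 3^2 − 3^3 + 3^6 = 696.
N = 696/6 = 116.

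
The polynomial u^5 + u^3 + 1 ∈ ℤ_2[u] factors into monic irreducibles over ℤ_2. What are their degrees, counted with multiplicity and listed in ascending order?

5

Write f(u) = u^5 + u^3 + 1.
Roots in ℤ_2: f(0) = 1; f(1) = 1.
Complete factorization: f(u) = (u^5 + u^3 + 1).
Factor degrees with multiplicity: 5 = 5.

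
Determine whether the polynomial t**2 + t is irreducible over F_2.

Write m(t) = t**2 + t.
Check for roots in F_2: m(0) = 0 → root; m(1) = 0 → root.
m(0) = 0, so (t) divides m(t); m is reducible.

No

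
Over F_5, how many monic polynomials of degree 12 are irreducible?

The number of monic irreducibles of degree 12 over GF(5) is (1/12)·Σ_{d∣12} μ(12/d) 5^d.
Divisors of 12: 1, 2, 3, 4, 6, 12; μ(12/d) for each: 0, 1, 0, -1, -1, 1.
Σ = 5^2 − 5^4 − 5^6 + 5^12 = 244124400.
N = 244124400/12 = 20343700.

20343700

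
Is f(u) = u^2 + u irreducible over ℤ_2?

No

Check for roots in ℤ_2: f(0) = 0 → root; f(1) = 0 → root.
f(0) = 0, so (u) divides f(u); f is reducible.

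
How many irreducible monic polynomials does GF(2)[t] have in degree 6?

x^(2^6) − x is the product of all monic irreducibles of degree dividing 6; Möbius inversion gives N = (1/6) Σ μ(6/d)·2^d.
Divisors of 6: 1, 2, 3, 6; μ(6/d) for each: 1, -1, -1, 1.
Σ = 2^1 − 2^2 − 2^3 + 2^6 = 54.
N = 54/6 = 9.

9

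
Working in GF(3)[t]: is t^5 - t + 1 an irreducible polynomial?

Write P(t) = t^5 - t + 1.
Check for roots in GF(3): P(0) = 1; P(1) = 1; P(2) = 1.
No roots, so no linear factors.
Monic irreducibles of degree 2 over GF(3): t^2 + 1, t^2 + t - 1, t^2 - t - 1.
None of them divide P (all give nonzero remainder).
No irreducible factor of degree ≤ 2 exists, so P is irreducible over GF(3).

Yes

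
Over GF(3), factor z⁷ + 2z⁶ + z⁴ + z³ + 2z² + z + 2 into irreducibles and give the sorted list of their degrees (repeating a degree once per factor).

7

Write h(z) = z⁷ + 2z⁶ + z⁴ + z³ + 2z² + z + 2.
Roots in GF(3): h(0) = 2; h(1) = 1; h(2) = 1.
Complete factorization: h(z) = (z⁷ + 2z⁶ + z⁴ + z³ + 2z² + z + 2).
Factor degrees with multiplicity: 7 = 7.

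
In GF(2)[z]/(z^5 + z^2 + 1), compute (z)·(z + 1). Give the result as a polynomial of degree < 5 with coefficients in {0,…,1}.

Multiply in GF(2)[z]: (z)·(z + 1) = z^2 + z.
Reduced: z^2 + z.

z^2 + z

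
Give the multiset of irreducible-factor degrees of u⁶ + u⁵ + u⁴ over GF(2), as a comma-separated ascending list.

Write g(u) = u⁶ + u⁵ + u⁴.
Roots in GF(2): g(0) = 0 → root; g(1) = 1.
Linear factors from roots: (u).
Complete factorization: g(u) = (u)^4·(u² + u + 1).
Factor degrees with multiplicity: 1 + 1 + 1 + 1 + 2 = 6.

1, 1, 1, 1, 2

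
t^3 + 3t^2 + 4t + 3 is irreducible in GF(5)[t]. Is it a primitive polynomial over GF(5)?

Yes

Write f(t) = t^3 + 3t^2 + 4t + 3.
|GF(5^3)^×| = 5^3 − 1 = 124. Prime factorization: 124 = 2^2·31.
f is primitive ⇔ t has order 124 in GF(5)[t]/(f), i.e. t^(124/q) ≠ 1 for each prime q | 124.
t^(62) mod f = 4.
t^(4) mod f = 4t + 4.
None equal 1, so t has full order 124; f is primitive.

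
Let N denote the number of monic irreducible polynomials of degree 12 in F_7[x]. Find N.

x^(7^12) − x is the product of all monic irreducibles of degree dividing 12; Möbius inversion gives N = (1/12) Σ μ(12/d)·7^d.
Divisors of 12: 1, 2, 3, 4, 6, 12; μ(12/d) for each: 0, 1, 0, -1, -1, 1.
Σ = 7^2 − 7^4 − 7^6 + 7^12 = 13841167200.
N = 13841167200/12 = 1153430600.

1153430600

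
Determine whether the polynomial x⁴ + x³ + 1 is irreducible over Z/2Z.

Write g(x) = x⁴ + x³ + 1.
Check for roots in Z/2Z: g(0) = 1; g(1) = 1.
No roots, so no linear factors.
Monic irreducibles of degree 2 over GF(2): x² + x + 1.
None of them divide g (all give nonzero remainder).
No irreducible factor of degree ≤ 2 exists, so g is irreducible over GF(2).

Yes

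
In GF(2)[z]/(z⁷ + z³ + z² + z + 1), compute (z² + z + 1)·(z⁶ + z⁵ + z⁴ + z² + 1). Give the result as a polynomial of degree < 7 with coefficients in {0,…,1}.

Multiply in GF(2)[z]: (z² + z + 1)·(z⁶ + z⁵ + z⁴ + z² + 1) = z⁸ + z⁶ + z³ + z + 1.
Reduce using z⁷ ≡ z³ + z² + z + 1 (mod z⁷ + z³ + z² + z + 1).
Reduced: z⁶ + z⁴ + z² + 1.

z^6 + z^4 + z^2 + 1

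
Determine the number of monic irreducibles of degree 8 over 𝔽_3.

810

By the necklace-counting formula, N_3(8) = (1/8) Σ_{d|8} μ(8/d)·3^d.
Divisors of 8: 1, 2, 4, 8; μ(8/d) for each: 0, 0, -1, 1.
Σ = − 3^4 + 3^8 = 6480.
N = 6480/8 = 810.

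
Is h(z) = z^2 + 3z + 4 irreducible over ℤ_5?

Yes

Check for roots in ℤ_5: h(0) = 4; h(1) = 3; h(2) = 4; h(3) = 2; h(4) = 2.
No roots. A degree-2 polynomial over a field with no linear factor is irreducible.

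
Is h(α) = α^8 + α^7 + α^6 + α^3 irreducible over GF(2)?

Check for roots in GF(2): h(0) = 0 → root; h(1) = 0 → root.
h(0) = 0, so (α) divides h(α); h is reducible.

No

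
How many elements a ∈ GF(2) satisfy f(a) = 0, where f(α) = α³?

1

Evaluate at each of the 2 elements of GF(2):
f(0) = 0 → root; f(1) = 1.
Roots: {0}.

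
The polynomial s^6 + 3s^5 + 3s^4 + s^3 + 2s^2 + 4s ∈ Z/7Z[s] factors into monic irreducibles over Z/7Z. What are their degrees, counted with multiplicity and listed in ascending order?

Write g(s) = s^6 + 3s^5 + 3s^4 + s^3 + 2s^2 + 4s.
Linear factors from roots: (s), (s + 6).
Complete factorization: g(s) = (s)·(s + 6)·(s^2 + 2)·(s^2 + 4s + 5).
Factor degrees with multiplicity: 1 + 1 + 2 + 2 = 6.

1, 1, 2, 2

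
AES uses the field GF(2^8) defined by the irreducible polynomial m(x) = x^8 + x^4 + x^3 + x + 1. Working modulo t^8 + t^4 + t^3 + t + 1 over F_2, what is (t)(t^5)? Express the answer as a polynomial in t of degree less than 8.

Multiply in F_2[t]: (t)·(t^5) = t^6.
Reduced: t^6.

t^6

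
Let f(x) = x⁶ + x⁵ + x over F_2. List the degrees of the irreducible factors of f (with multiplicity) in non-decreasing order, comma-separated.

Roots in F_2: f(0) = 0 → root; f(1) = 1.
Linear factors from roots: (x).
Complete factorization: f(x) = (x)·(x² + x + 1)·(x³ + x + 1).
Factor degrees with multiplicity: 1 + 2 + 3 = 6.

1, 2, 3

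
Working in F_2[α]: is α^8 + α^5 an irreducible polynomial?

No

Write m(α) = α^8 + α^5.
Check for roots in F_2: m(0) = 0 → root; m(1) = 0 → root.
m(0) = 0, so (α) divides m(α); m is reducible.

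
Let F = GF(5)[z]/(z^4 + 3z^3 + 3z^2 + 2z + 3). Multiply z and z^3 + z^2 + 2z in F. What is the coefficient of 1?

2

Multiply in GF(5)[z]: (z)·(z^3 + z^2 + 2z) = z^4 + z^3 + 2z^2.
Reduce using z^4 ≡ 2z^3 + 2z^2 + 3z + 2 (mod z^4 + 3z^3 + 3z^2 + 2z + 3).
Reduced: 3z^3 + 4z^2 + 3z + 2.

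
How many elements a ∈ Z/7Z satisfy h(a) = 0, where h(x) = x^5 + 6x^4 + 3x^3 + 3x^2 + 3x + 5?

3

Evaluate at each of the 7 elements of Z/7Z:
h(0) = 5; h(1) = 0 → root; h(2) = 0 → root; h(3) = 4; h(4) = 3; h(5) = 2; h(6) = 0 → root.
Roots: {1, 2, 6}.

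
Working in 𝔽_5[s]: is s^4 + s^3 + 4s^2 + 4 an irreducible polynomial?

Write h(s) = s^4 + s^3 + 4s^2 + 4.
Check for roots in 𝔽_5: h(0) = 4; h(1) = 0 → root; h(2) = 4; h(3) = 3; h(4) = 3.
h(1) = 0, so (s − 1) divides h(s); h is reducible.

No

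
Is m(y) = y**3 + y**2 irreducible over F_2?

Check for roots in F_2: m(0) = 0 → root; m(1) = 0 → root.
m(0) = 0, so (y) divides m(y); m is reducible.

No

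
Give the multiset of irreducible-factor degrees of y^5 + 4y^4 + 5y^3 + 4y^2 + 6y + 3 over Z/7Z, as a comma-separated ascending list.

5

Write g(y) = y^5 + 4y^4 + 5y^3 + 4y^2 + 6y + 3.
Complete factorization: g(y) = (y^5 + 4y^4 + 5y^3 + 4y^2 + 6y + 3).
Factor degrees with multiplicity: 5 = 5.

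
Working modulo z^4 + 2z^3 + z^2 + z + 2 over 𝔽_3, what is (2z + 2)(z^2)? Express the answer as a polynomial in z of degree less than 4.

Multiply in 𝔽_3[z]: (2z + 2)·(z^2) = 2z^3 + 2z^2.
Reduced: 2z^3 + 2z^2.

2z^3 + 2z^2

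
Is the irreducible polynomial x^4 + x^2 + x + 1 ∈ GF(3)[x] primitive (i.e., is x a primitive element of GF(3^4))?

Write f(x) = x^4 + x^2 + x + 1.
|GF(3^4)^×| = 3^4 − 1 = 80. Prime factorization: 80 = 2^4·5.
f is primitive ⇔ x has order 80 in GF(3)[x]/(f), i.e. x^(80/q) ≠ 1 for each prime q | 80.
x^(40) mod f = 1
x^(16) mod f = x^3 + 2.
Since x^(40) = 1, the order of x divides 40 < 80; not primitive.

No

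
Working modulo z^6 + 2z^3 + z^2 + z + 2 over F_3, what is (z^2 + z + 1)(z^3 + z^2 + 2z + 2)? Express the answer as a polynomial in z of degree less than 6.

z^5 + 2z^4 + z^3 + 2z^2 + z + 2

Multiply in F_3[z]: (z^2 + z + 1)·(z^3 + z^2 + 2z + 2) = z^5 + 2z^4 + z^3 + 2z^2 + z + 2.
Reduced: z^5 + 2z^4 + z^3 + 2z^2 + z + 2.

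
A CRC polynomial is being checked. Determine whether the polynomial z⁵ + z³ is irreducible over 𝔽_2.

Write m(z) = z⁵ + z³.
Check for roots in 𝔽_2: m(0) = 0 → root; m(1) = 0 → root.
m(0) = 0, so (z) divides m(z); m is reducible.

No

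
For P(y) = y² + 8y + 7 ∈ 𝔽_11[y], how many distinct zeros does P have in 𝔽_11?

2

Evaluate at each of the 11 elements of 𝔽_11:
P(0) = 7; P(1) = 5; P(2) = 5; P(3) = 7; P(4) = 0 → root; P(5) = 6; P(6) = 3; P(7) = 2; P(8) = 3; P(9) = 6; P(10) = 0 → root.
Roots: {4, 10}.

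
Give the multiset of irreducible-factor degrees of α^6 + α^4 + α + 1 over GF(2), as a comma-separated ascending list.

1, 2, 3

Write g(α) = α^6 + α^4 + α + 1.
Roots in GF(2): g(0) = 1; g(1) = 0 → root.
Linear factors from roots: (α + 1).
Complete factorization: g(α) = (α + 1)·(α^2 + α + 1)·(α^3 + α + 1).
Factor degrees with multiplicity: 1 + 2 + 3 = 6.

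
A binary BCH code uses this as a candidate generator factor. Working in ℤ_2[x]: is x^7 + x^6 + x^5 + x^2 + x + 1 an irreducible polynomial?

Write P(x) = x^7 + x^6 + x^5 + x^2 + x + 1.
Check for roots in ℤ_2: P(0) = 1; P(1) = 0 → root.
P(1) = 0, so (x − 1) divides P(x); P is reducible.

No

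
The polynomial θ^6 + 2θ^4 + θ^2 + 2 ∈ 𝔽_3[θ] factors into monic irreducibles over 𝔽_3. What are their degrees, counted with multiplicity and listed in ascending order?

Write f(θ) = θ^6 + 2θ^4 + θ^2 + 2.
Roots in 𝔽_3: f(0) = 2; f(1) = 0 → root; f(2) = 0 → root.
Linear factors from roots: (θ + 2), (θ + 1).
Complete factorization: f(θ) = (θ + 1)·(θ + 2)·(θ^2 + θ + 2)·(θ^2 + 2θ + 2).
Factor degrees with multiplicity: 1 + 1 + 2 + 2 = 6.

1, 1, 2, 2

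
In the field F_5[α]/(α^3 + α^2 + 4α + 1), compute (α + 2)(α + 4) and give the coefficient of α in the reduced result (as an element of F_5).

Multiply in F_5[α]: (α + 2)·(α + 4) = α^2 + α + 3.
Reduced: α^2 + α + 3.

1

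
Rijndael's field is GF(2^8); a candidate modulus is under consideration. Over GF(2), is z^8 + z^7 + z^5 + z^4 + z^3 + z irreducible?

No

Write P(z) = z^8 + z^7 + z^5 + z^4 + z^3 + z.
Check for roots in GF(2): P(0) = 0 → root; P(1) = 0 → root.
P(0) = 0, so (z) divides P(z); P is reducible.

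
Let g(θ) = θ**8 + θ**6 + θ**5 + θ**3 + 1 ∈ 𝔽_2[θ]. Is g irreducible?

Yes

Check for roots in 𝔽_2: g(0) = 1; g(1) = 1.
No roots, so no linear factors.
Monic irreducibles of degree 2 over GF(2): θ**2 + θ + 1.
None of them divide g (all give nonzero remainder).
Monic irreducibles of degree 3 over GF(2): θ**3 + θ + 1, θ**3 + θ**2 + 1.
None of them divide g (all give nonzero remainder).
Monic irreducibles of degree 4 over GF(2): θ**4 + θ + 1, θ**4 + θ**3 + 1, θ**4 + θ**3 + θ**2 + θ + 1.
None of them divide g (all give nonzero remainder).
No irreducible factor of degree ≤ 4 exists, so g is irreducible over GF(2).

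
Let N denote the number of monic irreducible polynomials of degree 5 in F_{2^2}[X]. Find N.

204

Gauss's count: N_{4}(5) = (1/5) Σ_{d|5} μ(5/d)·4^d.
Divisors of 5: 1, 5; μ(5/d) for each: -1, 1.
Σ = − 4^1 + 4^5 = 1020.
N = 1020/5 = 204.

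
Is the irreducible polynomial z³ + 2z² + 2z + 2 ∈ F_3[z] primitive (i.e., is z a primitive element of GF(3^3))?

Write f(z) = z³ + 2z² + 2z + 2.
|GF(3^3)^×| = 3^3 − 1 = 26. Prime factorization: 26 = 2·13.
f is primitive ⇔ z has order 26 in GF(3)[z]/(f), i.e. z^(26/q) ≠ 1 for each prime q | 26.
z^(13) mod f = 1
z^(2) mod f = z².
Since z^(13) = 1, the order of z divides 13 < 26; not primitive.

No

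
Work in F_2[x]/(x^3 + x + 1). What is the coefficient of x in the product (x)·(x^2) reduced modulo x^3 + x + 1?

1

Multiply in F_2[x]: (x)·(x^2) = x^3.
Reduce using x^3 ≡ x + 1 (mod x^3 + x + 1).
Reduced: x + 1.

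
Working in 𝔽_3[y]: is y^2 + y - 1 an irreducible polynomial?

Yes

Write f(y) = y^2 + y - 1.
Check for roots in 𝔽_3: f(0) = 2; f(1) = 1; f(2) = 2.
No roots. A degree-2 polynomial over a field with no linear factor is irreducible.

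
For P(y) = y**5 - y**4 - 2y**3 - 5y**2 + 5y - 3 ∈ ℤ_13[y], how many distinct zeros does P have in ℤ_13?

5

Evaluate at each of the 13 elements of ℤ_13:
P(0) = 10; P(1) = 8; P(2) = 0 → root; P(3) = 10; P(4) = 5; P(5) = 2; P(6) = 6; P(7) = 0 → root; P(8) = 0 → root; P(9) = 6; P(10) = 5; P(11) = 0 → root; P(12) = 0 → root.
Roots: {2, 7, 8, 11, 12}.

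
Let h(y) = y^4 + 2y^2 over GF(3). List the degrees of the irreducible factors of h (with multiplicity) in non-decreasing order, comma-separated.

1, 1, 1, 1

Roots in GF(3): h(0) = 0 → root; h(1) = 0 → root; h(2) = 0 → root.
Linear factors from roots: (y), (y + 2), (y + 1).
Complete factorization: h(y) = (y + 1)·(y + 2)·(y)^2.
Factor degrees with multiplicity: 1 + 1 + 1 + 1 = 4.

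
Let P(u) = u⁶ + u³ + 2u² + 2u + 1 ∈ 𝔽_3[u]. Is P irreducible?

Check for roots in 𝔽_3: P(0) = 1; P(1) = 1; P(2) = 1.
No roots, so no linear factors.
Monic irreducibles of degree 2 over GF(3): u² + 1, u² + u + 2, u² + 2u + 2.
None of them divide P (all give nonzero remainder).
Degree-3 irreducible divisors: test the 8 monic irreducibles of degree 3 over GF(3).
None of them divide P (all give nonzero remainder).
No irreducible factor of degree ≤ 3 exists, so P is irreducible over GF(3).

Yes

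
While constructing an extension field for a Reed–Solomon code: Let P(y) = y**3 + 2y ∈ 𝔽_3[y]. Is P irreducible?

No

Check for roots in 𝔽_3: P(0) = 0 → root; P(1) = 0 → root; P(2) = 0 → root.
P(0) = 0, so (y) divides P(y); P is reducible.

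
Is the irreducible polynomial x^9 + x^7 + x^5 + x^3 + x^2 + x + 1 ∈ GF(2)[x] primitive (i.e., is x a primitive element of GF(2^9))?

Yes

Write f(x) = x^9 + x^7 + x^5 + x^3 + x^2 + x + 1.
|GF(2^9)^×| = 2^9 − 1 = 511. Prime factorization: 511 = 7·73.
f is primitive ⇔ x has order 511 in GF(2)[x]/(f), i.e. x^(511/q) ≠ 1 for each prime q | 511.
x^(73) mod f = x^8 + x^6 + x^5 + x^4 + x^2 + 1.
x^(7) mod f = x^7.
None equal 1, so x has full order 511; f is primitive.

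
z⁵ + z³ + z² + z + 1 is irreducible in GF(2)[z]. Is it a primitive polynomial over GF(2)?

Write f(z) = z⁵ + z³ + z² + z + 1.
|GF(2^5)^×| = 2^5 − 1 = 31. Prime factorization: 31 = 31.
f is primitive ⇔ z has order 31 in GF(2)[z]/(f), i.e. z^(31/q) ≠ 1 for each prime q | 31.
z^(1) mod f = z.
None equal 1, so z has full order 31; f is primitive.

Yes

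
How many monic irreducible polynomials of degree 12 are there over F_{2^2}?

1397740

x^(4^12) − x is the product of all monic irreducibles of degree dividing 12; Möbius inversion gives N = (1/12) Σ μ(12/d)·4^d.
Divisors of 12: 1, 2, 3, 4, 6, 12; μ(12/d) for each: 0, 1, 0, -1, -1, 1.
Σ = 4^2 − 4^4 − 4^6 + 4^12 = 16772880.
N = 16772880/12 = 1397740.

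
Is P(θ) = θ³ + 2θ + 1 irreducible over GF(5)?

Check for roots in GF(5): P(0) = 1; P(1) = 4; P(2) = 3; P(3) = 4; P(4) = 3.
No roots. A degree-3 polynomial over a field with no linear factor is irreducible.

Yes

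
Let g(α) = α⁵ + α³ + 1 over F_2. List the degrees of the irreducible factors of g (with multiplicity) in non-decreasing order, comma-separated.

5

Roots in F_2: g(0) = 1; g(1) = 1.
Complete factorization: g(α) = (α⁵ + α³ + 1).
Factor degrees with multiplicity: 5 = 5.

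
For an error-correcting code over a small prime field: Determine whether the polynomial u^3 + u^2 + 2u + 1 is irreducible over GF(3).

Yes

Write g(u) = u^3 + u^2 + 2u + 1.
Check for roots in GF(3): g(0) = 1; g(1) = 2; g(2) = 2.
No roots. A degree-3 polynomial over a field with no linear factor is irreducible.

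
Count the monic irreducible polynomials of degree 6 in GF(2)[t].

x^(2^6) − x is the product of all monic irreducibles of degree dividing 6; Möbius inversion gives N = (1/6) Σ μ(6/d)·2^d.
Divisors of 6: 1, 2, 3, 6; μ(6/d) for each: 1, -1, -1, 1.
Σ = 2^1 − 2^2 − 2^3 + 2^6 = 54.
N = 54/6 = 9.

9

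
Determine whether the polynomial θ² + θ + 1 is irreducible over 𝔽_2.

Yes

Write P(θ) = θ² + θ + 1.
Check for roots in 𝔽_2: P(0) = 1; P(1) = 1.
No roots. A degree-2 polynomial over a field with no linear factor is irreducible.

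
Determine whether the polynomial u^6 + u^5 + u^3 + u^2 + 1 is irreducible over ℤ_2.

Write g(u) = u^6 + u^5 + u^3 + u^2 + 1.
Check for roots in ℤ_2: g(0) = 1; g(1) = 1.
No roots, so no linear factors.
Monic irreducibles of degree 2 over GF(2): u^2 + u + 1.
None of them divide g (all give nonzero remainder).
Monic irreducibles of degree 3 over GF(2): u^3 + u + 1, u^3 + u^2 + 1.
None of them divide g (all give nonzero remainder).
No irreducible factor of degree ≤ 3 exists, so g is irreducible over GF(2).

Yes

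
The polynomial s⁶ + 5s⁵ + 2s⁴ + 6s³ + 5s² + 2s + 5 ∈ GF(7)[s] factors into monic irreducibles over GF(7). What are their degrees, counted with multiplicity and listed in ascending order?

Write h(s) = s⁶ + 5s⁵ + 2s⁴ + 6s³ + 5s² + 2s + 5.
Linear factors from roots: (s + 4), (s + 2), (s + 1).
Complete factorization: h(s) = (s + 2)·(s + 4)·(s + 1)^2·(s² + 4s + 5).
Factor degrees with multiplicity: 1 + 1 + 1 + 1 + 2 = 6.

1, 1, 1, 1, 2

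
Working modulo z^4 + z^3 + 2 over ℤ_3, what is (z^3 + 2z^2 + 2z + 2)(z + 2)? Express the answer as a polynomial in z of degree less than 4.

2

Multiply in ℤ_3[z]: (z^3 + 2z^2 + 2z + 2)·(z + 2) = z^4 + z^3 + 1.
Reduce using z^4 ≡ 2z^3 + 1 (mod z^4 + z^3 + 2).
Reduced: 2.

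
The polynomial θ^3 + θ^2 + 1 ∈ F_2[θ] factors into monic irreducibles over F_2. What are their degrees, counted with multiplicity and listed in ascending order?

Write f(θ) = θ^3 + θ^2 + 1.
Roots in F_2: f(0) = 1; f(1) = 1.
Complete factorization: f(θ) = (θ^3 + θ^2 + 1).
Factor degrees with multiplicity: 3 = 3.

3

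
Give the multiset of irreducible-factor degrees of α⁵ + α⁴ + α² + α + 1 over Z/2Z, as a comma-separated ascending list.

5

Write g(α) = α⁵ + α⁴ + α² + α + 1.
Roots in Z/2Z: g(0) = 1; g(1) = 1.
Complete factorization: g(α) = (α⁵ + α⁴ + α² + α + 1).
Factor degrees with multiplicity: 5 = 5.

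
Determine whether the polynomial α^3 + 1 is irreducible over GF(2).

No

Write g(α) = α^3 + 1.
Check for roots in GF(2): g(0) = 1; g(1) = 0 → root.
g(1) = 0, so (α − 1) divides g(α); g is reducible.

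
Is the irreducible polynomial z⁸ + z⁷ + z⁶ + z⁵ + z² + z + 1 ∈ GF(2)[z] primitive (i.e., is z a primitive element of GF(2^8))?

Write f(z) = z⁸ + z⁷ + z⁶ + z⁵ + z² + z + 1.
|GF(2^8)^×| = 2^8 − 1 = 255. Prime factorization: 255 = 3·5·17.
f is primitive ⇔ z has order 255 in GF(2)[z]/(f), i.e. z^(255/q) ≠ 1 for each prime q | 255.
z^(85) mod f = z⁷ + z² + 1.
z^(51) mod f = z⁶ + z⁵ + z⁴ + z³ + z² + z.
z^(15) mod f = z⁷ + z⁶ + z³ + z² + 1.
None equal 1, so z has full order 255; f is primitive.

Yes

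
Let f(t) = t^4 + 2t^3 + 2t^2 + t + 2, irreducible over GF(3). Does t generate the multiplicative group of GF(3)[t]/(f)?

Yes

|GF(3^4)^×| = 3^4 − 1 = 80. Prime factorization: 80 = 2^4·5.
f is primitive ⇔ t has order 80 in GF(3)[t]/(f), i.e. t^(80/q) ≠ 1 for each prime q | 80.
t^(40) mod f = 2.
t^(16) mod f = t^2 + 2t.
None equal 1, so t has full order 80; f is primitive.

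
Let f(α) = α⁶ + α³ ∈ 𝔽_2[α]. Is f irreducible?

Check for roots in 𝔽_2: f(0) = 0 → root; f(1) = 0 → root.
f(0) = 0, so (α) divides f(α); f is reducible.

No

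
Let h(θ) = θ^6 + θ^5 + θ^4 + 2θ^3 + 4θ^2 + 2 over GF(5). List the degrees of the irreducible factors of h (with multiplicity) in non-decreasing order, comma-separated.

Roots in GF(5): h(0) = 2; h(1) = 1; h(2) = 1; h(3) = 0 → root; h(4) = 0 → root.
Linear factors from roots: (θ + 2), (θ + 1).
Complete factorization: h(θ) = (θ + 1)·(θ + 2)·(θ^2 + 2)·(θ^2 + 3θ + 3).
Factor degrees with multiplicity: 1 + 1 + 2 + 2 = 6.

1, 1, 2, 2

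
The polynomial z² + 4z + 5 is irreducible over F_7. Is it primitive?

Write f(z) = z² + 4z + 5.
|GF(7^2)^×| = 7^2 − 1 = 48. Prime factorization: 48 = 2^4·3.
f is primitive ⇔ z has order 48 in GF(7)[z]/(f), i.e. z^(48/q) ≠ 1 for each prime q | 48.
z^(24) mod f = 6.
z^(16) mod f = 4.
None equal 1, so z has full order 48; f is primitive.

Yes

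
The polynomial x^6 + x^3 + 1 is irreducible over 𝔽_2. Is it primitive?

No

Write f(x) = x^6 + x^3 + 1.
|GF(2^6)^×| = 2^6 − 1 = 63. Prime factorization: 63 = 3^2·7.
f is primitive ⇔ x has order 63 in GF(2)[x]/(f), i.e. x^(63/q) ≠ 1 for each prime q | 63.
x^(21) mod f = x^3.
x^(9) mod f = 1
Since x^(9) = 1, the order of x divides 9 < 63; not primitive.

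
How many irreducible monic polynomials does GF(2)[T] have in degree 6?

9

x^(2^6) − x is the product of all monic irreducibles of degree dividing 6; Möbius inversion gives N = (1/6) Σ μ(6/d)·2^d.
Divisors of 6: 1, 2, 3, 6; μ(6/d) for each: 1, -1, -1, 1.
Σ = 2^1 − 2^2 − 2^3 + 2^6 = 54.
N = 54/6 = 9.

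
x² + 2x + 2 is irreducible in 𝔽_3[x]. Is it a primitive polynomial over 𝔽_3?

Write f(x) = x² + 2x + 2.
|GF(3^2)^×| = 3^2 − 1 = 8. Prime factorization: 8 = 2^3.
f is primitive ⇔ x has order 8 in GF(3)[x]/(f), i.e. x^(8/q) ≠ 1 for each prime q | 8.
x^(4) mod f = 2.
None equal 1, so x has full order 8; f is primitive.

Yes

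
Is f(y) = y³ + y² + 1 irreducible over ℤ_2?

Yes

Check for roots in ℤ_2: f(0) = 1; f(1) = 1.
No roots. A degree-3 polynomial over a field with no linear factor is irreducible.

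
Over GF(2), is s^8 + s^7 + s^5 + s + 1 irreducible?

Write m(s) = s^8 + s^7 + s^5 + s + 1.
Check for roots in GF(2): m(0) = 1; m(1) = 1.
No roots, so no linear factors.
Monic irreducibles of degree 2 over GF(2): s^2 + s + 1.
None of them divide m (all give nonzero remainder).
Monic irreducibles of degree 3 over GF(2): s^3 + s + 1, s^3 + s^2 + 1.
None of them divide m (all give nonzero remainder).
Monic irreducibles of degree 4 over GF(2): s^4 + s + 1, s^4 + s^3 + 1, s^4 + s^3 + s^2 + s + 1.
None of them divide m (all give nonzero remainder).
No irreducible factor of degree ≤ 4 exists, so m is irreducible over GF(2).

Yes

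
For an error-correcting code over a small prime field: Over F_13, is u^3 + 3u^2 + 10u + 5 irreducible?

Write f(u) = u^3 + 3u^2 + 10u + 5.
Check each element of F_13 for a root: f(0)=5, f(1)=6, f(2)=6, f(3)=11, f(4)=1, f(5)=8, f(6)=12, f(7)=6, f(8)=9, f(9)=1, f(10)=1, f(11)=2, f(12)=10.
No roots. A degree-3 polynomial over a field with no linear factor is irreducible.

Yes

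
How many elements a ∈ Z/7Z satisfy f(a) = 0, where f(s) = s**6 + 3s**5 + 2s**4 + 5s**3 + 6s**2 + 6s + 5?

Evaluate at each of the 7 elements of Z/7Z:
f(0) = 5; f(1) = 0 → root; f(2) = 0 → root; f(3) = 5; f(4) = 5; f(5) = 5; f(6) = 0 → root.
Roots: {1, 2, 6}.

3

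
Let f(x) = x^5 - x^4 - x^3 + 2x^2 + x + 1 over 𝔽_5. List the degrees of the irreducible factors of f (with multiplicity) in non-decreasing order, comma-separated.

5

Roots in 𝔽_5: f(0) = 1; f(1) = 3; f(2) = 4; f(3) = 2; f(4) = 1.
Complete factorization: f(x) = (x^5 - x^4 - x^3 + 2x^2 + x + 1).
Factor degrees with multiplicity: 5 = 5.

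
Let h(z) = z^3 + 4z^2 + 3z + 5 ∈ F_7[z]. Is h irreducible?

Check for roots in F_7: h(0) = 5; h(1) = 6; h(2) = 0 → root; h(3) = 0 → root; h(4) = 5; h(5) = 0 → root; h(6) = 5.
h(2) = 0, so (z − 2) divides h(z); h is reducible.

No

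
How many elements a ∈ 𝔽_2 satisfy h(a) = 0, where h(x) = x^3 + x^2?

2

Evaluate at each of the 2 elements of 𝔽_2:
h(0) = 0 → root; h(1) = 0 → root.
Roots: {0, 1}.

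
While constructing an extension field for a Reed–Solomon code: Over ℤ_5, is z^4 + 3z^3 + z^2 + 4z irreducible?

Write m(z) = z^4 + 3z^3 + z^2 + 4z.
Check for roots in ℤ_5: m(0) = 0 → root; m(1) = 4; m(2) = 2; m(3) = 3; m(4) = 0 → root.
m(0) = 0, so (z) divides m(z); m is reducible.

No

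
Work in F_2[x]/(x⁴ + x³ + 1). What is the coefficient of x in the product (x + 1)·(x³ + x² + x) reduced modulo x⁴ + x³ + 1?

1

Multiply in F_2[x]: (x + 1)·(x³ + x² + x) = x⁴ + x.
Reduce using x⁴ ≡ x³ + 1 (mod x⁴ + x³ + 1).
Reduced: x³ + x + 1.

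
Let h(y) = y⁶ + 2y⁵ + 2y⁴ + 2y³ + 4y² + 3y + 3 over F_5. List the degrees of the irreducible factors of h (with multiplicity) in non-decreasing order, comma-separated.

6

Roots in F_5: h(0) = 3; h(1) = 2; h(2) = 1; h(3) = 4; h(4) = 3.
Complete factorization: h(y) = (y⁶ + 2y⁵ + 2y⁴ + 2y³ + 4y² + 3y + 3).
Factor degrees with multiplicity: 6 = 6.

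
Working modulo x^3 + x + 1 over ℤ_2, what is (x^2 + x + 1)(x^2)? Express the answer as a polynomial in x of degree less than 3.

Multiply in ℤ_2[x]: (x^2 + x + 1)·(x^2) = x^4 + x^3 + x^2.
Reduce using x^3 ≡ x + 1 (mod x^3 + x + 1).
Reduced: 1.

1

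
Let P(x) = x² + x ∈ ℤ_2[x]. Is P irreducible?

Check for roots in ℤ_2: P(0) = 0 → root; P(1) = 0 → root.
P(0) = 0, so (x) divides P(x); P is reducible.

No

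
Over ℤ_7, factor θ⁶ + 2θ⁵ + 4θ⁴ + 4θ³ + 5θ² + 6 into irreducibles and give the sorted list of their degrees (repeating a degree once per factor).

Write h(θ) = θ⁶ + 2θ⁵ + 4θ⁴ + 4θ³ + 5θ² + 6.
Complete factorization: h(θ) = (θ² + θ + 6)·(θ² + 4θ + 1)^2.
Factor degrees with multiplicity: 2 + 2 + 2 = 6.

2, 2, 2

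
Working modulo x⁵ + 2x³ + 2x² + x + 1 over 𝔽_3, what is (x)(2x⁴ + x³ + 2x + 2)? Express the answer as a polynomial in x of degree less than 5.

Multiply in 𝔽_3[x]: (x)·(2x⁴ + x³ + 2x + 2) = 2x⁵ + x⁴ + 2x² + 2x.
Reduce using x⁵ ≡ x³ + x² + 2x + 2 (mod x⁵ + 2x³ + 2x² + x + 1).
Reduced: x⁴ + 2x³ + x² + 1.

x^4 + 2x^3 + x^2 + 1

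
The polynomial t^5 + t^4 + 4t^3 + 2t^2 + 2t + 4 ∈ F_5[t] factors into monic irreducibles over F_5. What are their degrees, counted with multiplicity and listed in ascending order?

1, 1, 1, 2

Write g(t) = t^5 + t^4 + 4t^3 + 2t^2 + 2t + 4.
Roots in F_5: g(0) = 4; g(1) = 4; g(2) = 1; g(3) = 0 → root; g(4) = 0 → root.
Linear factors from roots: (t + 2), (t + 1).
Complete factorization: g(t) = (t + 1)·(t + 2)^2·(t^2 + t + 1).
Factor degrees with multiplicity: 1 + 1 + 1 + 2 = 5.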